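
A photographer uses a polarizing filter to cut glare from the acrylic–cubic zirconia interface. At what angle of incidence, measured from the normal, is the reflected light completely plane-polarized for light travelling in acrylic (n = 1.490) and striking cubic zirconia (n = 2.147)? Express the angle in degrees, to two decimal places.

θ_B ≈ 55.24°

Brewster's condition: tan θ_B = n₂/n₁ = 2.147/1.490 = 1.4409. Taking the arctangent, θ_B = 55.24°.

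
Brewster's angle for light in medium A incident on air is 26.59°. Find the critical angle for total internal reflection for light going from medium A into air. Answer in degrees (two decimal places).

θ_c ≈ 30.04°

From Brewster, n₂/n₁ = tan θ_B = tan 26.59° = 0.5005.
Then sin θ_c = n₂/n₁ = 0.5005, so θ_c = arcsin 0.5005 = 30.04°.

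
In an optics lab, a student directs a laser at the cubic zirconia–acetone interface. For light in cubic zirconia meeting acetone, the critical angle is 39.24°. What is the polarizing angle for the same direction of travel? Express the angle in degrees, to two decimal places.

θ_B ≈ 32.32°

At the critical angle sin θ_c = n₂/n₁, giving n₂/n₁ = sin 39.24° = 0.6326.
Then tan θ_B = n₂/n₁ = 0.6326, so θ_B = arctan 0.6326 = 32.32°.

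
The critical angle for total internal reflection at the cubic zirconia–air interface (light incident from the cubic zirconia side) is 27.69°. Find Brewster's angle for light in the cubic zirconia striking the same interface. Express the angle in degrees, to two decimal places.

θ_B ≈ 24.92°

n₂/n₁ = sin θ_c = sin 27.69° = 0.4647.
tan θ_B equals the same ratio, so θ_B = arctan(0.4647) = 24.92°.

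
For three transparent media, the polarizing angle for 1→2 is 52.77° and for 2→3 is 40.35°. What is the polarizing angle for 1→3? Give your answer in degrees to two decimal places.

θ_B ≈ 48.19°

tan θ_B(1→2) = n₂/n₁ = tan 52.77° = 1.3160.
tan θ_B(2→3) = n₃/n₂ = tan 40.35° = 0.8496.
Multiplying, n₃/n₁ = 1.3160 × 0.8496 = 1.1180, and θ_B(1→3) = arctan 1.1180 = 48.19°.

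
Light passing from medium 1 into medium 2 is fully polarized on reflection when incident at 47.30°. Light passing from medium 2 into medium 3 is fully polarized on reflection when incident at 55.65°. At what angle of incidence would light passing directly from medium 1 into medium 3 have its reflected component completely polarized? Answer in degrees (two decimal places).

θ_B ≈ 57.76°

tan θ_B(1→2) = n₂/n₁ = tan 47.30° = 1.0837.
tan θ_B(2→3) = n₃/n₂ = tan 55.65° = 1.4632.
So n₃/n₁ = (n₂/n₁)(n₃/n₂) = 1.0837 × 1.4632 = 1.5857.
θ_B(1→3) = arctan(1.5857) = 57.76°.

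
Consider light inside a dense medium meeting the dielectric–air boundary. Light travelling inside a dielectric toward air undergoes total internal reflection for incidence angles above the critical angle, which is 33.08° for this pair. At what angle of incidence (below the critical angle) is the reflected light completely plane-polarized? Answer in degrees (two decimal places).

n₂/n₁ = sin θ_c = sin 33.08° = 0.5458.
tan θ_B equals the same ratio, so θ_B = arctan(0.5458) = 28.63°.

θ_B ≈ 28.63°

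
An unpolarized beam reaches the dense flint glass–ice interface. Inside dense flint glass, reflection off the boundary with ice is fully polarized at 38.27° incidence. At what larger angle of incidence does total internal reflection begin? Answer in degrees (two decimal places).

θ_c ≈ 52.08°

From Brewster, n₂/n₁ = tan θ_B = tan 38.27° = 0.7889.
Then sin θ_c = n₂/n₁ = 0.7889, so θ_c = arcsin 0.7889 = 52.08°.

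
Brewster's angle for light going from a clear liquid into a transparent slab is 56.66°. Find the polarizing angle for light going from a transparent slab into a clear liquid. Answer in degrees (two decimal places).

Reversing the direction swaps n₁ and n₂, so tan θ_B' = 1/tan θ_B and θ_B' = 90° − θ_B.
Hence θ_B' = 90° − 56.66° = 33.34°.

θ_B' ≈ 33.34°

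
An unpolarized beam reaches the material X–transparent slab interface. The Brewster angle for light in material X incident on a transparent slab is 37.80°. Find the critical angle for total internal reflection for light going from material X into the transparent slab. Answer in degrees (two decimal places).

θ_c ≈ 50.87°

tan θ_B = n₂/n₁ = tan 37.80° = 0.7757.
Total internal reflection: sin θ_c = n₂/n₁ = 0.7757.
θ_c = arcsin(0.7757) = 50.87°.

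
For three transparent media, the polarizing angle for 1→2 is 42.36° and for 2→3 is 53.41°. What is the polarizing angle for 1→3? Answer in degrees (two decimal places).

θ_B ≈ 50.85°

tan θ_B(1→2) = n₂/n₁ = tan 42.36° = 0.9118.
tan θ_B(2→3) = n₃/n₂ = tan 53.41° = 1.3470.
So n₃/n₁ = (n₂/n₁)(n₃/n₂) = 0.9118 × 1.3470 = 1.2282.
θ_B(1→3) = arctan(1.2282) = 50.85°.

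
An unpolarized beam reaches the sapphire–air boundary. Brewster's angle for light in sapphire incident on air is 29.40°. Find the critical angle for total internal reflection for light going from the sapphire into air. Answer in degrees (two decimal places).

n₂/n₁ = tan 29.40° = 0.5635; the critical angle satisfies sin θ_c = n₂/n₁.
θ_c = arcsin(0.5635) = 34.30°.

θ_c ≈ 34.30°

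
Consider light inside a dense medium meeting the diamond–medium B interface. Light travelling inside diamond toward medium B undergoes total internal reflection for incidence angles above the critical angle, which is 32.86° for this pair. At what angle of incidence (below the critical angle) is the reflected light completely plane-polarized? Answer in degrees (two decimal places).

θ_B ≈ 28.48°

sin θ_c = n₂/n₁, so n₂/n₁ = sin 32.86° = 0.5426.
Brewster: tan θ_B = n₂/n₁ = 0.5426.
θ_B = arctan(0.5426) = 28.48°.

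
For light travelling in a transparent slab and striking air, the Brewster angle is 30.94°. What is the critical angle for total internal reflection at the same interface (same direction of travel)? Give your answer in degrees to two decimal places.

tan θ_B = n₂/n₁ = tan 30.94° = 0.5994.
Total internal reflection: sin θ_c = n₂/n₁ = 0.5994.
θ_c = arcsin(0.5994) = 36.83°.

θ_c ≈ 36.83°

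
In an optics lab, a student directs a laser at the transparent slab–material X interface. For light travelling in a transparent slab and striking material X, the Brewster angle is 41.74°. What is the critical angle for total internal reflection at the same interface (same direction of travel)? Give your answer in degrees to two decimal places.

θ_c ≈ 63.15°

From Brewster, n₂/n₁ = tan θ_B = tan 41.74° = 0.8922.
Then sin θ_c = n₂/n₁ = 0.8922, so θ_c = arcsin 0.8922 = 63.15°.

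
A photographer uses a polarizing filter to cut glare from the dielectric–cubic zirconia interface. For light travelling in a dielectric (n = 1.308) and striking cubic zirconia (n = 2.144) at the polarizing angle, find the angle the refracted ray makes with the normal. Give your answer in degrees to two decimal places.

θ_t ≈ 31.39°

tan θ_B = n₂/n₁ = 2.144/1.308 = 1.6391, so θ_B = 58.61°.
Since θ_B + θ_t = 90° at Brewster incidence, θ_t = 90° − 58.61° = 31.39°.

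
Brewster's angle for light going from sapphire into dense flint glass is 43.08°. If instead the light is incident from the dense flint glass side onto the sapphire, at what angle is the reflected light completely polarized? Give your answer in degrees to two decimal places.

θ_B' ≈ 46.92°

The two Brewster angles are complementary: θ_B' = 90° − θ_B = 90° − 43.08° = 46.92°.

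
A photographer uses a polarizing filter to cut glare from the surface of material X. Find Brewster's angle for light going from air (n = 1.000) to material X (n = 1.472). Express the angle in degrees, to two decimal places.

tan θ_B = n₂/n₁ = 1.472/1.000 = 1.4720.
θ_B = arctan(1.4720) = 55.81°.

θ_B ≈ 55.81°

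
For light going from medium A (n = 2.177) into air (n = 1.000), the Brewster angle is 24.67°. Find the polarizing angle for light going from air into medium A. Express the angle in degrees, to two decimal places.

The two Brewster angles are complementary: θ_B' = 90° − θ_B = 90° − 24.67° = 65.33°.

θ_B' ≈ 65.33°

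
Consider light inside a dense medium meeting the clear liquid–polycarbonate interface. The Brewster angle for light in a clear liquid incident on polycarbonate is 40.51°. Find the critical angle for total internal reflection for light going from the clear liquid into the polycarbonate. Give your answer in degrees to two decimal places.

θ_c ≈ 58.69°

From Brewster, n₂/n₁ = tan θ_B = tan 40.51° = 0.8544.
Then sin θ_c = n₂/n₁ = 0.8544, so θ_c = arcsin 0.8544 = 58.69°.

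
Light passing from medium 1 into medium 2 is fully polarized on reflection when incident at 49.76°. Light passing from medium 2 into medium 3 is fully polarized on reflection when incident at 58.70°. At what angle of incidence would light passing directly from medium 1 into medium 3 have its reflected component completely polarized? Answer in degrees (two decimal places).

θ_B ≈ 62.77°

tan θ_B(1→2) = n₂/n₁ = tan 49.76° = 1.1817.
tan θ_B(2→3) = n₃/n₂ = tan 58.70° = 1.6447.
Multiplying, n₃/n₁ = 1.1817 × 1.6447 = 1.9435, and θ_B(1→3) = arctan 1.9435 = 62.77°.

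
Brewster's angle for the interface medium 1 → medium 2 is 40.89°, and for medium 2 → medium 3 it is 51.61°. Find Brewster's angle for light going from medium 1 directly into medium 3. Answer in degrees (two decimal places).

tan θ_B(1→2) = n₂/n₁ = tan 40.89° = 0.8659.
tan θ_B(2→3) = n₃/n₂ = tan 51.61° = 1.2621.
Multiplying, n₃/n₁ = 0.8659 × 1.2621 = 1.0929, and θ_B(1→3) = arctan 1.0929 = 47.54°.

θ_B ≈ 47.54°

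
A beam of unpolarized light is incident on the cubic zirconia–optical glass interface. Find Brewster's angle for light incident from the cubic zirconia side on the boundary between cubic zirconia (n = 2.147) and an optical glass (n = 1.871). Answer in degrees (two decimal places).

θ_B ≈ 41.07°

Brewster's condition: tan θ_B = n₂/n₁ = 1.871/2.147 = 0.8714.
So θ_B = arctan 0.8714 = 41.07°.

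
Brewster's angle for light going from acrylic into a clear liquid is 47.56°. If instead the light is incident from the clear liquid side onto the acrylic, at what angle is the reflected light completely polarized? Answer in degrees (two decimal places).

θ_B' ≈ 42.44°

Reversing the direction swaps n₁ and n₂, so tan θ_B' = 1/tan θ_B and θ_B' = 90° − θ_B.
Hence θ_B' = 90° − 47.56° = 42.44°.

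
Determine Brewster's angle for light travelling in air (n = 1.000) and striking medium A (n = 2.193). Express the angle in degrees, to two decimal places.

θ_B ≈ 65.49°

tan θ_B = n₂/n₁ = 2.193/1.000 = 2.1930.
θ_B = arctan(2.1930) = 65.49°.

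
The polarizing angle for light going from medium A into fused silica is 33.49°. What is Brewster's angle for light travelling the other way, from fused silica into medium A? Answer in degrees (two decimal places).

tan θ_B' = n₁/n₂ = 1/tan θ_B, so θ_B' = 90° − θ_B.
θ_B' = 90° − 33.49° = 56.51°.

θ_B' ≈ 56.51°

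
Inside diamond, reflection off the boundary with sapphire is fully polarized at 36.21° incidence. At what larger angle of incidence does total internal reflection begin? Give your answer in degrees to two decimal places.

θ_c ≈ 47.07°

tan θ_B = n₂/n₁ = tan 36.21° = 0.7322.
Total internal reflection: sin θ_c = n₂/n₁ = 0.7322.
θ_c = arcsin(0.7322) = 47.07°.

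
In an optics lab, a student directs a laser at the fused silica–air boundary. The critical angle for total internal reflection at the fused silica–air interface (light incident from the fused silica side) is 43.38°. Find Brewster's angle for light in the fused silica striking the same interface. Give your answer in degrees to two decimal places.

θ_B ≈ 34.48°

sin θ_c = n₂/n₁, so n₂/n₁ = sin 43.38° = 0.6868.
Brewster: tan θ_B = n₂/n₁ = 0.6868.
θ_B = arctan(0.6868) = 34.48°.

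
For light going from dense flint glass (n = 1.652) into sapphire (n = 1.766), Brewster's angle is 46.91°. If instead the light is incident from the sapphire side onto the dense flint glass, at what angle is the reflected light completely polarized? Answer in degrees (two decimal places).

The two Brewster angles are complementary: θ_B' = 90° − θ_B = 90° − 46.91° = 43.09°.

θ_B' ≈ 43.09°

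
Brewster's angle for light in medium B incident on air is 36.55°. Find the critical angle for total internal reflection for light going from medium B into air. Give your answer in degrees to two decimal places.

tan θ_B = n₂/n₁ = tan 36.55° = 0.7413.
Total internal reflection: sin θ_c = n₂/n₁ = 0.7413.
θ_c = arcsin(0.7413) = 47.84°.

θ_c ≈ 47.84°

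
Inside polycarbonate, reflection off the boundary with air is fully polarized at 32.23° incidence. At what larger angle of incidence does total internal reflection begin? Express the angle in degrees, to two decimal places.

θ_c ≈ 39.08°

n₂/n₁ = tan 32.23° = 0.6305; the critical angle satisfies sin θ_c = n₂/n₁.
θ_c = arcsin(0.6305) = 39.08°.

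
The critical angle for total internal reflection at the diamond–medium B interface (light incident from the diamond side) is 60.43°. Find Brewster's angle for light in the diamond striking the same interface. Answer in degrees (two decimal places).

θ_B ≈ 41.02°

sin θ_c = n₂/n₁, so n₂/n₁ = sin 60.43° = 0.8698.
Brewster: tan θ_B = n₂/n₁ = 0.8698.
θ_B = arctan(0.8698) = 41.02°.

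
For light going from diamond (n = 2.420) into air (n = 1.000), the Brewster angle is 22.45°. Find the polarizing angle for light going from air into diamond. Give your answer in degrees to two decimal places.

The two Brewster angles are complementary: θ_B' = 90° − θ_B = 90° − 22.45° = 67.55°.

θ_B' ≈ 67.55°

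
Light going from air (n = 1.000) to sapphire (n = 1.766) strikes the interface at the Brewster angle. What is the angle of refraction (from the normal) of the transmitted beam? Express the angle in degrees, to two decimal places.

θ_t ≈ 29.52°

tan θ_B = n₂/n₁ = 1.766/1.000 = 1.7660, so θ_B = 60.48°.
Since θ_B + θ_t = 90° at Brewster incidence, θ_t = 90° − 60.48° = 29.52°.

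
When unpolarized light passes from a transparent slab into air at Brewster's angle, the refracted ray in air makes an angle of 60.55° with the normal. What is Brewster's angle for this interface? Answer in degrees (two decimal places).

At Brewster's angle the reflected and refracted rays are perpendicular, so θ_B + θ_t = 90°.
θ_B = 90° − 60.55° = 29.45°.

θ_B ≈ 29.45°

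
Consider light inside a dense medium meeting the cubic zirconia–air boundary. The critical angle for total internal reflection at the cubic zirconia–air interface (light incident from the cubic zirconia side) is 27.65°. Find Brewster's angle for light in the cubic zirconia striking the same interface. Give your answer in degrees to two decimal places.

θ_B ≈ 24.89°

sin θ_c = n₂/n₁, so n₂/n₁ = sin 27.65° = 0.4641.
Brewster: tan θ_B = n₂/n₁ = 0.4641.
θ_B = arctan(0.4641) = 24.89°.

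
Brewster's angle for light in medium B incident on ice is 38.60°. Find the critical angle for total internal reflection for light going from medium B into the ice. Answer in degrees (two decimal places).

θ_c ≈ 52.97°

n₂/n₁ = tan 38.60° = 0.7983; the critical angle satisfies sin θ_c = n₂/n₁.
θ_c = arcsin(0.7983) = 52.97°.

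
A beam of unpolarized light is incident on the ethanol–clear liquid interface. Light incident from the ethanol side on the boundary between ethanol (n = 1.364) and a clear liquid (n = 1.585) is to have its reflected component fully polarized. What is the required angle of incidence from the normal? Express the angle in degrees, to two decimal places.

θ_B ≈ 49.29°

Here n₂/n₁ = 1.585/1.364 = 1.1620, and Brewster's law gives tan θ_B = n₂/n₁. Taking the arctangent, θ_B = 49.29°.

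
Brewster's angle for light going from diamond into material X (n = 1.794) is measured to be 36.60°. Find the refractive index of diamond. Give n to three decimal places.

n ≈ 2.416

Brewster's law: tan θ_B = n₂/n₁ (light incident in diamond, refracted into material X).
n₁ = n₂ / tan θ_B = 1.794 / tan 36.60° = 2.416.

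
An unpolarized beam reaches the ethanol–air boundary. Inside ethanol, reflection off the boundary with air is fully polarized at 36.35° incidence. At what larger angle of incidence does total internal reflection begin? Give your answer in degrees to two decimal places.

θ_c ≈ 47.38°

tan θ_B = n₂/n₁ = tan 36.35° = 0.7359.
Total internal reflection: sin θ_c = n₂/n₁ = 0.7359.
θ_c = arcsin(0.7359) = 47.38°.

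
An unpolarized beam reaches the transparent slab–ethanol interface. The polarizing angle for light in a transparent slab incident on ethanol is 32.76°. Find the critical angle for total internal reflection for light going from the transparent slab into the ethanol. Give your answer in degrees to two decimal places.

From Brewster, n₂/n₁ = tan θ_B = tan 32.76° = 0.6435.
Then sin θ_c = n₂/n₁ = 0.6435, so θ_c = arcsin 0.6435 = 40.05°.

θ_c ≈ 40.05°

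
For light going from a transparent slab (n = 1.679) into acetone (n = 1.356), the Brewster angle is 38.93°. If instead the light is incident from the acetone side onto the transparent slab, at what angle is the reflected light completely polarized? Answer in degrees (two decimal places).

tan θ_B' = n₁/n₂ = 1/tan θ_B, so θ_B' = 90° − θ_B.
θ_B' = 90° − 38.93° = 51.07°.

θ_B' ≈ 51.07°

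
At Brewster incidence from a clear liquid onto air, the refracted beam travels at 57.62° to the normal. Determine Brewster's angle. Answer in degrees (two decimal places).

Brewster's condition makes the reflected and refracted beams perpendicular: θ_B + θ_t = 90°.
So θ_B = 90° − θ_t = 90° − 57.62° = 32.38°.

θ_B ≈ 32.38°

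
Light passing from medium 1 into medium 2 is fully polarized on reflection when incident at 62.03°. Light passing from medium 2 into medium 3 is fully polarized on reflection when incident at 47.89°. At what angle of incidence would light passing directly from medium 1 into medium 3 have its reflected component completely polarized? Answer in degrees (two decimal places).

Each Brewster angle gives a ratio: n₂/n₁ = tan 62.03° = 1.8831, n₃/n₂ = tan 47.89° = 1.1063.
So n₃/n₁ = (n₂/n₁)(n₃/n₂) = 1.8831 × 1.1063 = 2.0833.
θ_B(1→3) = arctan(2.0833) = 64.36°.

θ_B ≈ 64.36°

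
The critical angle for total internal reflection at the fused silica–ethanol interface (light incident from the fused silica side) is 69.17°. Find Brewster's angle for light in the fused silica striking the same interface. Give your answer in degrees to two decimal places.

At the critical angle sin θ_c = n₂/n₁, giving n₂/n₁ = sin 69.17° = 0.9346.
Then tan θ_B = n₂/n₁ = 0.9346, so θ_B = arctan 0.9346 = 43.07°.

θ_B ≈ 43.07°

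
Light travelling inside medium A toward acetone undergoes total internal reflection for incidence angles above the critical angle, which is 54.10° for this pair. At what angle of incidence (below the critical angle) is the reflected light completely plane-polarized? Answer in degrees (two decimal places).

θ_B ≈ 39.01°

At the critical angle sin θ_c = n₂/n₁, giving n₂/n₁ = sin 54.10° = 0.8100.
Then tan θ_B = n₂/n₁ = 0.8100, so θ_B = arctan 0.8100 = 39.01°.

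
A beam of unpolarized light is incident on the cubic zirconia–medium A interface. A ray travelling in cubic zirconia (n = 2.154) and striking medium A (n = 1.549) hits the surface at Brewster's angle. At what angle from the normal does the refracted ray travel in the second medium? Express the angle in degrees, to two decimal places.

tan θ_B = n₂/n₁ = 1.549/2.154 = 0.7191, so θ_B = 35.72°.
Since θ_B + θ_t = 90° at Brewster incidence, θ_t = 90° − 35.72° = 54.28°.

θ_t ≈ 54.28°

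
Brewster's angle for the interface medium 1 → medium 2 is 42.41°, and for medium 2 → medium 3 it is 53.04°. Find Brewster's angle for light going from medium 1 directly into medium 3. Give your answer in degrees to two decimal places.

Each Brewster angle gives a ratio: n₂/n₁ = tan 42.41° = 0.9134, n₃/n₂ = tan 53.04° = 1.3290.
So n₃/n₁ = (n₂/n₁)(n₃/n₂) = 0.9134 × 1.3290 = 1.2139.
θ_B(1→3) = arctan(1.2139) = 50.52°.

θ_B ≈ 50.52°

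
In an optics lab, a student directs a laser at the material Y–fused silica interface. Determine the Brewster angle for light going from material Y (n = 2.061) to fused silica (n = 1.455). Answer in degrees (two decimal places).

θ_B ≈ 35.22°

Here n₂/n₁ = 1.455/2.061 = 0.7060, and Brewster's law gives tan θ_B = n₂/n₁.
So θ_B = arctan 0.7060 = 35.22°.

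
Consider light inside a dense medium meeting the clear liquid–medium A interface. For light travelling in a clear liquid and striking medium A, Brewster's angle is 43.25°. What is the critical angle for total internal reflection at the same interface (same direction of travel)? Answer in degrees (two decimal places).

n₂/n₁ = tan 43.25° = 0.9407; the critical angle satisfies sin θ_c = n₂/n₁.
θ_c = arcsin(0.9407) = 70.17°.

θ_c ≈ 70.17°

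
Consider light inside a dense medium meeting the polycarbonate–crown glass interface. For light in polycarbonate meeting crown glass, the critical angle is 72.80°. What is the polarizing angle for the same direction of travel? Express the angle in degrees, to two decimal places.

θ_B ≈ 43.69°

n₂/n₁ = sin θ_c = sin 72.80° = 0.9553.
tan θ_B equals the same ratio, so θ_B = arctan(0.9553) = 43.69°.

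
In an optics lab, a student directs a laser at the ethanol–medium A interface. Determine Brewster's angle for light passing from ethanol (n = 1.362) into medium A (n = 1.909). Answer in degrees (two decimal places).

The reflected p-component vanishes when tan θ_B = n₂/n₁.
tan θ_B = n₂/n₁ = 1.909/1.362 = 1.4016.
θ_B = arctan(1.4016) = 54.49°.

θ_B ≈ 54.49°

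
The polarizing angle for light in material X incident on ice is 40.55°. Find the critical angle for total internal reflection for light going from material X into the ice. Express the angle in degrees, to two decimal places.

θ_c ≈ 58.83°

n₂/n₁ = tan 40.55° = 0.8556; the critical angle satisfies sin θ_c = n₂/n₁.
θ_c = arcsin(0.8556) = 58.83°.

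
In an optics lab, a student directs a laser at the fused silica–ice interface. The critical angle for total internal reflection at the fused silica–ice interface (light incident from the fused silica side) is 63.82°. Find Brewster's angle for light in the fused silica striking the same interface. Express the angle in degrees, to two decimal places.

At the critical angle sin θ_c = n₂/n₁, giving n₂/n₁ = sin 63.82° = 0.8974.
Then tan θ_B = n₂/n₁ = 0.8974, so θ_B = arctan 0.8974 = 41.91°.

θ_B ≈ 41.91°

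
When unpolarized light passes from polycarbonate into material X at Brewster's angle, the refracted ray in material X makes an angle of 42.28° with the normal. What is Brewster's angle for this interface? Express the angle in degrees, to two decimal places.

θ_B ≈ 47.72°

Brewster's condition makes the reflected and refracted beams perpendicular: θ_B + θ_t = 90°.
So θ_B = 90° − θ_t = 90° − 42.28° = 47.72°.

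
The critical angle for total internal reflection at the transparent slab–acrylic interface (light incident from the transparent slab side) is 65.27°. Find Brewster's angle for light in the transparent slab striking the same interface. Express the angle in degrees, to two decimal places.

θ_B ≈ 42.25°

n₂/n₁ = sin θ_c = sin 65.27° = 0.9083.
tan θ_B equals the same ratio, so θ_B = arctan(0.9083) = 42.25°.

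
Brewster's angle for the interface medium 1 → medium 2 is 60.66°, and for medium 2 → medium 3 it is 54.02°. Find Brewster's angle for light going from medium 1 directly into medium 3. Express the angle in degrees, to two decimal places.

θ_B ≈ 67.80°

tan θ_B(1→2) = n₂/n₁ = tan 60.66° = 1.7791.
tan θ_B(2→3) = n₃/n₂ = tan 54.02° = 1.3774.
n₃/n₁ = 2.4505. Then tan θ_B(1→3) = n₃/n₁, so θ_B(1→3) = arctan(2.4505) = 67.80°.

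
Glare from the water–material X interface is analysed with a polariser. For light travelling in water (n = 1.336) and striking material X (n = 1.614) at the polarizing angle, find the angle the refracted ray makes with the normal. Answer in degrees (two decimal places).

tan θ_B = n₂/n₁ = 1.614/1.336 = 1.2081, so θ_B = 50.38°.
The refracted ray is perpendicular to the reflected ray, so θ_t = 90° − θ_B = 39.62°.

θ_t ≈ 39.62°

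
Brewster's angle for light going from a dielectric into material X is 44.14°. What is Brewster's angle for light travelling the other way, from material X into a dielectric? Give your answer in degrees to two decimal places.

tan θ_B' = n₁/n₂ = 1/tan θ_B, so θ_B' = 90° − θ_B.
θ_B' = 90° − 44.14° = 45.86°.

θ_B' ≈ 45.86°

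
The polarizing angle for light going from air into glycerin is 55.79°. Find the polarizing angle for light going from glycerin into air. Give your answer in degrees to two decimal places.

θ_B' ≈ 34.21°

The two Brewster angles are complementary: θ_B' = 90° − θ_B = 90° − 55.79° = 34.21°.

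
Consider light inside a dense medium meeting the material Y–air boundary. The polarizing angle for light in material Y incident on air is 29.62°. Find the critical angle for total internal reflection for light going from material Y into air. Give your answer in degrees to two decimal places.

tan θ_B = n₂/n₁ = tan 29.62° = 0.5685.
Total internal reflection: sin θ_c = n₂/n₁ = 0.5685.
θ_c = arcsin(0.5685) = 34.65°.

θ_c ≈ 34.65°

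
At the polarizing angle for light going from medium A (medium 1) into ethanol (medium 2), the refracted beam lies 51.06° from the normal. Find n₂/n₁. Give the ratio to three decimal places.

n₂/n₁ ≈ 0.808

At Brewster incidence θ_B = 90° − θ_t = 90° − 51.06° = 38.94°.
tan θ_B = n₂/n₁, so n₂/n₁ = tan 38.94° = 0.808.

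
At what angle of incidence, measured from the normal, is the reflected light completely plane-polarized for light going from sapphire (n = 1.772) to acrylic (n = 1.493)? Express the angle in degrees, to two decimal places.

Brewster's condition: tan θ_B = n₂/n₁ = 1.493/1.772 = 0.8426. Taking the arctangent, θ_B = 40.12°.

θ_B ≈ 40.12°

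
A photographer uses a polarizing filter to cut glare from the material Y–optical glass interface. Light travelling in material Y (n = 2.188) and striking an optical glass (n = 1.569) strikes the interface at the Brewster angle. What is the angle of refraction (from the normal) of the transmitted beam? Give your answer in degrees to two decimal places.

tan θ_B = n₂/n₁ = 1.569/2.188 = 0.7171, so θ_B = 35.64°.
The refracted ray is perpendicular to the reflected ray, so θ_t = 90° − θ_B = 54.36°.

θ_t ≈ 54.36°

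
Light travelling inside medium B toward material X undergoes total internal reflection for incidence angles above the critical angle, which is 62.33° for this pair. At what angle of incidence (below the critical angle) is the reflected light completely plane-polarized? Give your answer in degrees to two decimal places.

θ_B ≈ 41.53°

sin θ_c = n₂/n₁, so n₂/n₁ = sin 62.33° = 0.8856.
Brewster: tan θ_B = n₂/n₁ = 0.8856.
θ_B = arctan(0.8856) = 41.53°.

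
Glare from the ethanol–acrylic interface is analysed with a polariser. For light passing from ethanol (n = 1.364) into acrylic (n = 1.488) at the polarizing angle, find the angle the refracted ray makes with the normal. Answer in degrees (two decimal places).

θ_t ≈ 42.51°

θ_B = arctan(n₂/n₁) = arctan(1.488/1.364) = 47.49°.
At Brewster's angle the reflected and refracted rays are perpendicular, so θ_t = 90° − θ_B = 90° − 47.49° = 42.51°.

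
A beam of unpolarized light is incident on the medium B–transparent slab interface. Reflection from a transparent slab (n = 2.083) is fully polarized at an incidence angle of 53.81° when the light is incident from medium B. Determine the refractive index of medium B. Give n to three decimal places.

Full polarization of the reflected beam means tan θ_B = n₂/n₁, where n₁ is the incident medium (medium B).
n₁ = n₂ / tan θ_B = 2.083 / tan 53.81° = 1.524.

n ≈ 1.524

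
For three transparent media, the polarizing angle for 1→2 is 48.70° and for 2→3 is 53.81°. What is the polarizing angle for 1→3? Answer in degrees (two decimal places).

θ_B ≈ 57.27°

n₂/n₁ = tan 48.70° = 1.1383 and n₃/n₂ = tan 53.81° = 1.3668.
Multiplying, n₃/n₁ = 1.1383 × 1.3668 = 1.5558, and θ_B(1→3) = arctan 1.5558 = 57.27°.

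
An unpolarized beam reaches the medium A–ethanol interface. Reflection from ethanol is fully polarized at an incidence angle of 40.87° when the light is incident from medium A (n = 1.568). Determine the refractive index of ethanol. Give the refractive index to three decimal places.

n ≈ 1.357

Full polarization of the reflected beam means tan θ_B = n₂/n₁, where n₁ is the incident medium (medium A).
n₂ = n₁ tan θ_B = 1.568 × tan 40.87° = 1.357.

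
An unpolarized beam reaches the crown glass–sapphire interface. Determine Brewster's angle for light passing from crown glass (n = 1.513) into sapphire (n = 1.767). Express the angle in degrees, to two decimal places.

Here n₂/n₁ = 1.767/1.513 = 1.1679, and Brewster's law gives tan θ_B = n₂/n₁. Taking the arctangent, θ_B = 49.43°.

θ_B ≈ 49.43°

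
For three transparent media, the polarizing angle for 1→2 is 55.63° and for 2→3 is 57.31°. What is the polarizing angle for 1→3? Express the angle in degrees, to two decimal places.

Each Brewster angle gives a ratio: n₂/n₁ = tan 55.63° = 1.4621, n₃/n₂ = tan 57.31° = 1.5583.
Multiplying, n₃/n₁ = 1.4621 × 1.5583 = 2.2783, and θ_B(1→3) = arctan 2.2783 = 66.30°.

θ_B ≈ 66.30°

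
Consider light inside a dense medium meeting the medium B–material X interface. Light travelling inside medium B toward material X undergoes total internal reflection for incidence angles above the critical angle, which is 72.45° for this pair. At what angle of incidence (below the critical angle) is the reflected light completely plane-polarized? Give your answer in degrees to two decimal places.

sin θ_c = n₂/n₁, so n₂/n₁ = sin 72.45° = 0.9535.
Brewster: tan θ_B = n₂/n₁ = 0.9535.
θ_B = arctan(0.9535) = 43.64°.

θ_B ≈ 43.64°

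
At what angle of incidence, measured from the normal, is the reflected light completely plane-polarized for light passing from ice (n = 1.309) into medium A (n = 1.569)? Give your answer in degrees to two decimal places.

θ_B ≈ 50.16°

tan θ_B = n₂/n₁ = 1.569/1.309 = 1.1986.
θ_B = arctan(1.1986) = 50.16°.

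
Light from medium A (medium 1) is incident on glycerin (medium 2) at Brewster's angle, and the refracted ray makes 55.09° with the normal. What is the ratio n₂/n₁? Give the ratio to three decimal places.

At Brewster incidence θ_B = 90° − θ_t = 90° − 55.09° = 34.91°.
tan θ_B = n₂/n₁, so n₂/n₁ = tan 34.91° = 0.698.

n₂/n₁ ≈ 0.698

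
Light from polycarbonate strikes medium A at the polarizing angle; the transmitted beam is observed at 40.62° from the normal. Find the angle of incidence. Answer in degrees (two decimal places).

θ_B ≈ 49.38°

Since the reflected and refracted rays are at right angles at the polarizing angle, θ_B + θ_t = 90°.
So θ_B = 90° − θ_t = 90° − 40.62° = 49.38°.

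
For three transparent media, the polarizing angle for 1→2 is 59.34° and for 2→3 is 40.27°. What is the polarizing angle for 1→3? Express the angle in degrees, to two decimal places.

θ_B ≈ 55.02°

n₂/n₁ = tan 59.34° = 1.6869 and n₃/n₂ = tan 40.27° = 0.8472.
Multiplying, n₃/n₁ = 1.6869 × 0.8472 = 1.4291, and θ_B(1→3) = arctan 1.4291 = 55.02°.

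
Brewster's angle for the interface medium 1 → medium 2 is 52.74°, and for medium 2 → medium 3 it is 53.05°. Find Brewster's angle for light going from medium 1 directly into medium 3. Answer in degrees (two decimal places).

Each Brewster angle gives a ratio: n₂/n₁ = tan 52.74° = 1.3146, n₃/n₂ = tan 53.05° = 1.3295.
So n₃/n₁ = (n₂/n₁)(n₃/n₂) = 1.3146 × 1.3295 = 1.7477.
θ_B(1→3) = arctan(1.7477) = 60.22°.

θ_B ≈ 60.22°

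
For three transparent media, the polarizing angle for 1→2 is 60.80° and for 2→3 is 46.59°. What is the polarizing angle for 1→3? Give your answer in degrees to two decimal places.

θ_B ≈ 62.13°

Each Brewster angle gives a ratio: n₂/n₁ = tan 60.80° = 1.7893, n₃/n₂ = tan 46.59° = 1.0571.
n₃/n₁ = 1.8915. Then tan θ_B(1→3) = n₃/n₁, so θ_B(1→3) = arctan(1.8915) = 62.13°.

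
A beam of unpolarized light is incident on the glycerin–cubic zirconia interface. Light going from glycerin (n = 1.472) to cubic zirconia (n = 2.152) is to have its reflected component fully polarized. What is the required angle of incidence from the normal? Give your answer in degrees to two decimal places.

θ_B ≈ 55.63°

At Brewster's angle the reflected and refracted rays are perpendicular, which with Snell's law gives tan θ_B = n₂/n₁.
Here n₂/n₁ = 2.152/1.472 = 1.4620, and Brewster's law gives tan θ_B = n₂/n₁.
So θ_B = arctan 1.4620 = 55.63°.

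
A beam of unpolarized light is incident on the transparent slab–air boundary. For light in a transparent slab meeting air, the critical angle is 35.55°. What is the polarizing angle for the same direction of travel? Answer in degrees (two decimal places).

θ_B ≈ 30.17°

n₂/n₁ = sin θ_c = sin 35.55° = 0.5814.
tan θ_B equals the same ratio, so θ_B = arctan(0.5814) = 30.17°.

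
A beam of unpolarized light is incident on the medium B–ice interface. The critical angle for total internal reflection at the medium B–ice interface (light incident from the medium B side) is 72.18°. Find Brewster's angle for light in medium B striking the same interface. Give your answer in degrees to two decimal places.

n₂/n₁ = sin θ_c = sin 72.18° = 0.9520.
tan θ_B equals the same ratio, so θ_B = arctan(0.9520) = 43.59°.

θ_B ≈ 43.59°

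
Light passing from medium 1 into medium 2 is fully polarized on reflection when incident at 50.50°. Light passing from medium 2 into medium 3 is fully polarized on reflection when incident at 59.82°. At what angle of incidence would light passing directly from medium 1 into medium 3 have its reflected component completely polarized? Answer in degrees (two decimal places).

n₂/n₁ = tan 50.50° = 1.2131 and n₃/n₂ = tan 59.82° = 1.7196.
Multiplying, n₃/n₁ = 1.2131 × 1.7196 = 2.0860, and θ_B(1→3) = arctan 2.0860 = 64.39°.

θ_B ≈ 64.39°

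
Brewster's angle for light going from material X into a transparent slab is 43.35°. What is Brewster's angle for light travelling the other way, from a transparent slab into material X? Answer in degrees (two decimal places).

θ_B' ≈ 46.65°

tan θ_B' = n₁/n₂ = 1/tan θ_B, so θ_B' = 90° − θ_B.
θ_B' = 90° − 43.35° = 46.65°.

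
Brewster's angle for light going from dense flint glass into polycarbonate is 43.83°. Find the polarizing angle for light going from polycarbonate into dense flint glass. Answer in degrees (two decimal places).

Reversing the direction swaps n₁ and n₂, so tan θ_B' = 1/tan θ_B and θ_B' = 90° − θ_B.
Hence θ_B' = 90° − 43.83° = 46.17°.

θ_B' ≈ 46.17°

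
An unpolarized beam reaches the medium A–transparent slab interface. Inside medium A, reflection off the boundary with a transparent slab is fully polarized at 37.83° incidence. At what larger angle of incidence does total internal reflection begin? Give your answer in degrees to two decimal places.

θ_c ≈ 50.94°

n₂/n₁ = tan 37.83° = 0.7765; the critical angle satisfies sin θ_c = n₂/n₁.
θ_c = arcsin(0.7765) = 50.94°.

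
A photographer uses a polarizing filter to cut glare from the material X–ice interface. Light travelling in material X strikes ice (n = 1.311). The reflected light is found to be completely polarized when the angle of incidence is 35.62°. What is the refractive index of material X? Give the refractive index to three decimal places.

Full polarization of the reflected beam means tan θ_B = n₂/n₁, where n₁ is the incident medium (material X).
n₁ = n₂ / tan θ_B = 1.311 / tan 35.62° = 1.830.

n ≈ 1.830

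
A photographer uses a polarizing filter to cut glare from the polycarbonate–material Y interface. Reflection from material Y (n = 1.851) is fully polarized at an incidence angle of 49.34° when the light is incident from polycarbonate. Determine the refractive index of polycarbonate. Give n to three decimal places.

n ≈ 1.590

At Brewster's angle, tan θ_B = n₂/n₁ with n₁ on the incident side (polycarbonate) and n₂ on the transmitted side (material Y).
n₁ = n₂ / tan θ_B = 1.851 / tan 49.34° = 1.590.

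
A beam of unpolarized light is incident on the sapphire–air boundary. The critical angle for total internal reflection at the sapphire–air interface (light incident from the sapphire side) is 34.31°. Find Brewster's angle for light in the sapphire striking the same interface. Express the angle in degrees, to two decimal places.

θ_B ≈ 29.41°

n₂/n₁ = sin θ_c = sin 34.31° = 0.5637.
tan θ_B equals the same ratio, so θ_B = arctan(0.5637) = 29.41°.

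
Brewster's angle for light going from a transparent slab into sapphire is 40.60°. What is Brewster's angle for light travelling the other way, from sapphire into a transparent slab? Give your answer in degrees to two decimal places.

θ_B' ≈ 49.40°

The two Brewster angles are complementary: θ_B' = 90° − θ_B = 90° − 40.60° = 49.40°.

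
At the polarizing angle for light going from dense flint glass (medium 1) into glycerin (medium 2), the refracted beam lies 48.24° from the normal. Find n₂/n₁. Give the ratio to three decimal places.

n₂/n₁ ≈ 0.893

At Brewster incidence θ_B = 90° − θ_t = 90° − 48.24° = 41.76°.
Then n₂/n₁ = tan θ_B = tan 41.76° = 0.893.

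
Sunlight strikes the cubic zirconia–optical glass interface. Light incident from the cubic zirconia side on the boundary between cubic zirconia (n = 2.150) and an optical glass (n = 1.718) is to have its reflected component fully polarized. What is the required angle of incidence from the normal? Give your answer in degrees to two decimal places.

tan θ_B = n₂/n₁ = 1.718/2.150 = 0.7991.
So θ_B = arctan 0.7991 = 38.63°.

θ_B ≈ 38.63°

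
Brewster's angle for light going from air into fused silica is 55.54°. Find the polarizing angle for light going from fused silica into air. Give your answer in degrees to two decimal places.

The two Brewster angles are complementary: θ_B' = 90° − θ_B = 90° − 55.54° = 34.46°.

θ_B' ≈ 34.46°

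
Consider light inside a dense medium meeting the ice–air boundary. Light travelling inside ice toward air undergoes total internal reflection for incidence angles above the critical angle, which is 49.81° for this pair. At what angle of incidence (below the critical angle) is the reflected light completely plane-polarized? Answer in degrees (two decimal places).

sin θ_c = n₂/n₁, so n₂/n₁ = sin 49.81° = 0.7639.
Brewster: tan θ_B = n₂/n₁ = 0.7639.
θ_B = arctan(0.7639) = 37.38°.

θ_B ≈ 37.38°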